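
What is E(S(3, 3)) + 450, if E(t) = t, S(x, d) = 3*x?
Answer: 459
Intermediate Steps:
E(S(3, 3)) + 450 = 3*3 + 450 = 9 + 450 = 459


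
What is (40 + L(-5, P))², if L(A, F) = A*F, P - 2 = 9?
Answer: 225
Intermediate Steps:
P = 11 (P = 2 + 9 = 11)
(40 + L(-5, P))² = (40 - 5*11)² = (40 - 55)² = (-15)² = 225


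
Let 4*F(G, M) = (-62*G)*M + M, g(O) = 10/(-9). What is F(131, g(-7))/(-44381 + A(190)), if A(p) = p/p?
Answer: -2707/53256 ≈ -0.050830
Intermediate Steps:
g(O) = -10/9 (g(O) = 10*(-⅑) = -10/9)
A(p) = 1
F(G, M) = M/4 - 31*G*M/2 (F(G, M) = ((-62*G)*M + M)/4 = (-62*G*M + M)/4 = (M - 62*G*M)/4 = M/4 - 31*G*M/2)
F(131, g(-7))/(-44381 + A(190)) = ((¼)*(-10/9)*(1 - 62*131))/(-44381 + 1) = ((¼)*(-10/9)*(1 - 8122))/(-44380) = ((¼)*(-10/9)*(-8121))*(-1/44380) = (13535/6)*(-1/44380) = -2707/53256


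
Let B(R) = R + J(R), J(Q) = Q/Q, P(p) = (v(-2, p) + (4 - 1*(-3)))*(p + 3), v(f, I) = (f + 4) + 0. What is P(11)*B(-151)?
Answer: -18900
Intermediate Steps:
v(f, I) = 4 + f (v(f, I) = (4 + f) + 0 = 4 + f)
P(p) = 27 + 9*p (P(p) = ((4 - 2) + (4 - 1*(-3)))*(p + 3) = (2 + (4 + 3))*(3 + p) = (2 + 7)*(3 + p) = 9*(3 + p) = 27 + 9*p)
J(Q) = 1
B(R) = 1 + R (B(R) = R + 1 = 1 + R)
P(11)*B(-151) = (27 + 9*11)*(1 - 151) = (27 + 99)*(-150) = 126*(-150) = -18900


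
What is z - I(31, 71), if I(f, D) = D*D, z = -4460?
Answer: -9501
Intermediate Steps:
I(f, D) = D**2
z - I(31, 71) = -4460 - 1*71**2 = -4460 - 1*5041 = -4460 - 5041 = -9501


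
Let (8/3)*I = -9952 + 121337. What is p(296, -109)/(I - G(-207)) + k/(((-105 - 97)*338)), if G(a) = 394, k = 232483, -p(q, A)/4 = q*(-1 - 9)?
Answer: -70485467729/22599560828 ≈ -3.1189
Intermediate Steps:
p(q, A) = 40*q (p(q, A) = -4*q*(-1 - 9) = -4*q*(-10) = -(-40)*q = 40*q)
I = 334155/8 (I = 3*(-9952 + 121337)/8 = (3/8)*111385 = 334155/8 ≈ 41769.)
p(296, -109)/(I - G(-207)) + k/(((-105 - 97)*338)) = (40*296)/(334155/8 - 1*394) + 232483/(((-105 - 97)*338)) = 11840/(334155/8 - 394) + 232483/((-202*338)) = 11840/(331003/8) + 232483/(-68276) = 11840*(8/331003) + 232483*(-1/68276) = 94720/331003 - 232483/68276 = -70485467729/22599560828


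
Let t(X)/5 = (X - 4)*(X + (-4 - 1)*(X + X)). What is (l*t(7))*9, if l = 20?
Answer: -170100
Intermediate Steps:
t(X) = -45*X*(-4 + X) (t(X) = 5*((X - 4)*(X + (-4 - 1)*(X + X))) = 5*((-4 + X)*(X - 10*X)) = 5*((-4 + X)*(-9*X)) = 5*(-9*X*(-4 + X)) = -45*X*(-4 + X))
(l*t(7))*9 = (20*(45*7*(4 - 1*7)))*9 = (20*(45*7*(4 - 7)))*9 = (20*(45*7*(-3)))*9 = (20*(-945))*9 = -18900*9 = -170100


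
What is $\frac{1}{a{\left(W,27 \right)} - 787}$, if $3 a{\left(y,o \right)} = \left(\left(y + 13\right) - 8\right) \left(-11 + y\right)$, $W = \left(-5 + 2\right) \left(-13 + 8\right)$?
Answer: $- \frac{3}{2281} \approx -0.0013152$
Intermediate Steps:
$W = 15$ ($W = \left(-3\right) \left(-5\right) = 15$)
$a{\left(y,o \right)} = \frac{\left(-11 + y\right) \left(5 + y\right)}{3}$ ($a{\left(y,o \right)} = \frac{\left(\left(y + 13\right) - 8\right) \left(-11 + y\right)}{3} = \frac{\left(\left(13 + y\right) - 8\right) \left(-11 + y\right)}{3} = \frac{\left(5 + y\right) \left(-11 + y\right)}{3} = \frac{\left(-11 + y\right) \left(5 + y\right)}{3}$)
$\frac{1}{a{\left(W,27 \right)} - 787} = \frac{1}{\left(- \frac{55}{3} - 30 + \frac{15^{2}}{3}\right) - 787} = \frac{1}{\left(- \frac{55}{3} - 30 + \frac{1}{3} \cdot 225\right) - 787} = \frac{1}{\left(- \frac{55}{3} - 30 + 75\right) - 787} = \frac{1}{\frac{80}{3} - 787} = \frac{1}{- \frac{2281}{3}} = - \frac{3}{2281}$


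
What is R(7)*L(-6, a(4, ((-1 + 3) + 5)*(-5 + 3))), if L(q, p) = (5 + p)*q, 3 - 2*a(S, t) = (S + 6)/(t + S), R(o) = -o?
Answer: 294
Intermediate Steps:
a(S, t) = 3/2 - (6 + S)/(2*(S + t)) (a(S, t) = 3/2 - (S + 6)/(2*(t + S)) = 3/2 - (6 + S)/(2*(S + t)))
L(q, p) = q*(5 + p)
R(7)*L(-6, a(4, ((-1 + 3) + 5)*(-5 + 3))) = (-1*7)*(-6*(5 + (-3 + 4 + 3*(((-1 + 3) + 5)*(-5 + 3))/2)/(4 + ((-1 + 3) + 5)*(-5 + 3)))) = -(-42)*(5 + (-3 + 4 + 3*((2 + 5)*(-2))/2)/(4 + (2 + 5)*(-2))) = -(-42)*(5 + (-3 + 4 + 3*(7*(-2))/2)/(4 + 7*(-2))) = -(-42)*(5 + (-3 + 4 + (3/2)*(-14))/(4 - 14)) = -(-42)*(5 + (-3 + 4 - 21)/(-10)) = -(-42)*(5 - ⅒*(-20)) = -(-42)*(5 + 2) = -(-42)*7 = -7*(-42) = 294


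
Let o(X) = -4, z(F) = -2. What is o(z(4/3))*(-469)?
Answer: 1876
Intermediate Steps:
o(z(4/3))*(-469) = -4*(-469) = 1876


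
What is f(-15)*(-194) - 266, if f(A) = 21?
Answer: -4340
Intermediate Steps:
f(-15)*(-194) - 266 = 21*(-194) - 266 = -4074 - 266 = -4340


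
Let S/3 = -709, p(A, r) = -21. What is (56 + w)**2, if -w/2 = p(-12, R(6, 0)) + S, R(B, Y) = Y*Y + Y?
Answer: 18939904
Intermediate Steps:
R(B, Y) = Y + Y**2 (R(B, Y) = Y**2 + Y = Y + Y**2)
S = -2127 (S = 3*(-709) = -2127)
w = 4296 (w = -2*(-21 - 2127) = -2*(-2148) = 4296)
(56 + w)**2 = (56 + 4296)**2 = 4352**2 = 18939904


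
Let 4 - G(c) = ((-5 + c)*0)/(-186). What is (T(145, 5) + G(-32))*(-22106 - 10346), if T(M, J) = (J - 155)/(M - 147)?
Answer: -2563708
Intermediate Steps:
T(M, J) = (-155 + J)/(-147 + M)
G(c) = 4 (G(c) = 4 - (-5 + c)*0/(-186) = 4 - 0*(-1)/186 = 4 - 1*0 = 4 + 0 = 4)
(T(145, 5) + G(-32))*(-22106 - 10346) = ((-155 + 5)/(-147 + 145) + 4)*(-22106 - 10346) = (-150/(-2) + 4)*(-32452) = (-1/2*(-150) + 4)*(-32452) = (75 + 4)*(-32452) = 79*(-32452) = -2563708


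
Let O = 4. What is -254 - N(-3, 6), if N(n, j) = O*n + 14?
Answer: -256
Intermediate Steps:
N(n, j) = 14 + 4*n (N(n, j) = 4*n + 14 = 14 + 4*n)
-254 - N(-3, 6) = -254 - (14 + 4*(-3)) = -254 - (14 - 12) = -254 - 1*2 = -254 - 2 = -256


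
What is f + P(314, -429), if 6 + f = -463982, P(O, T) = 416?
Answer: -463572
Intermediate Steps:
f = -463988 (f = -6 - 463982 = -463988)
f + P(314, -429) = -463988 + 416 = -463572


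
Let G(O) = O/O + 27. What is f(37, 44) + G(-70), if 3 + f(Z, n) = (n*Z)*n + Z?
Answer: 71694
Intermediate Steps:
f(Z, n) = -3 + Z + Z*n**2 (f(Z, n) = -3 + ((n*Z)*n + Z) = -3 + ((Z*n)*n + Z) = -3 + (Z*n**2 + Z) = -3 + (Z + Z*n**2) = -3 + Z + Z*n**2)
G(O) = 28 (G(O) = 1 + 27 = 28)
f(37, 44) + G(-70) = (-3 + 37 + 37*44**2) + 28 = (-3 + 37 + 37*1936) + 28 = (-3 + 37 + 71632) + 28 = 71666 + 28 = 71694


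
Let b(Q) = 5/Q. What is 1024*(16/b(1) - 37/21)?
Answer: 154624/105 ≈ 1472.6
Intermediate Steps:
1024*(16/b(1) - 37/21) = 1024*(16/((5/1)) - 37/21) = 1024*(16/((5*1)) - 37*1/21) = 1024*(16/5 - 37/21) = 1024*(151/105) = 154624/105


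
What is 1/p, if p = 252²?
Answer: 1/63504 ≈ 1.5747e-5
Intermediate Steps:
p = 63504
1/p = 1/63504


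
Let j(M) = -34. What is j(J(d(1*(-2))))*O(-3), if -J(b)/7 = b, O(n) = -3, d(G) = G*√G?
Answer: 102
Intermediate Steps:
d(G) = G^(3/2)
J(b) = -7*b
j(J(d(1*(-2))))*O(-3) = -34*(-3) = 102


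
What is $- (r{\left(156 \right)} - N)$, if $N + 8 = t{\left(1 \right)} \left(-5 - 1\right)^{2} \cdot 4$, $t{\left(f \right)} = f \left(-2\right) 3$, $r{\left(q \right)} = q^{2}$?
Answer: $-25208$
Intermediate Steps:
$t{\left(f \right)} = - 6 f$ ($t{\left(f \right)} = - 2 f 3 = - 6 f$)
$N = -872$ ($N = -8 + \left(-6\right) 1 \left(-5 - 1\right)^{2} \cdot 4 = -8 + - 6 \left(-6\right)^{2} \cdot 4 = -8 + \left(-6\right) 36 \cdot 4 = -8 - 864 = -872$)
$- (r{\left(156 \right)} - N) = - (156^{2} - -872) = - (24336 + 872) = \left(-1\right) 25208 = -25208$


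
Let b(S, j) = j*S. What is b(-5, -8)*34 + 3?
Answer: 1363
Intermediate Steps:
b(S, j) = S*j
b(-5, -8)*34 + 3 = -5*(-8)*34 + 3 = 40*34 + 3 = 1360 + 3 = 1363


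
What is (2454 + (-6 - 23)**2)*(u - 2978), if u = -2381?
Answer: -17657905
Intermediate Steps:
(2454 + (-6 - 23)**2)*(u - 2978) = (2454 + (-6 - 23)**2)*(-2381 - 2978) = (2454 + (-29)**2)*(-5359) = (2454 + 841)*(-5359) = 3295*(-5359) = -17657905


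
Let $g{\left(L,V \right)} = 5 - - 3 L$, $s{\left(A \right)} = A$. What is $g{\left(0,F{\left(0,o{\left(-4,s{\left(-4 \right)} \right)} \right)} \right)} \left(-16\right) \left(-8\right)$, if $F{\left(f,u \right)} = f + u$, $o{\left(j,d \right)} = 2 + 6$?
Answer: $640$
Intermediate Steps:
$o{\left(j,d \right)} = 8$
$g{\left(L,V \right)} = 5 + 3 L$
$g{\left(0,F{\left(0,o{\left(-4,s{\left(-4 \right)} \right)} \right)} \right)} \left(-16\right) \left(-8\right) = \left(5 + 3 \cdot 0\right) \left(-16\right) \left(-8\right) = \left(5 + 0\right) \left(-16\right) \left(-8\right) = 5 \left(-16\right) \left(-8\right) = \left(-80\right) \left(-8\right) = 640$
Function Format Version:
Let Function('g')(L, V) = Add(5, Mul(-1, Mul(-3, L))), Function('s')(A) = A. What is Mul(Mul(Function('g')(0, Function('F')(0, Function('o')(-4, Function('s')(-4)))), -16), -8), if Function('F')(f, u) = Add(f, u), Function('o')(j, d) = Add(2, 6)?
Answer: 640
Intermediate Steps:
Function('o')(j, d) = 8
Function('g')(L, V) = Add(5, Mul(3, L))
Mul(Mul(Function('g')(0, Function('F')(0, Function('o')(-4, Function('s')(-4)))), -16), -8) = Mul(Mul(Add(5, Mul(3, 0)), -16), -8) = Mul(Mul(Add(5, 0), -16), -8) = Mul(Mul(5, -16), -8) = Mul(-80, -8) = 640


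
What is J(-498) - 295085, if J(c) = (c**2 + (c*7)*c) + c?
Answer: 1688449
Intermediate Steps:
J(c) = c + 8*c**2 (J(c) = (c**2 + (7*c)*c) + c = (c**2 + 7*c**2) + c = 8*c**2 + c = c + 8*c**2)
J(-498) - 295085 = -498*(1 + 8*(-498)) - 295085 = -498*(1 - 3984) - 295085 = -498*(-3983) - 295085 = 1983534 - 295085 = 1688449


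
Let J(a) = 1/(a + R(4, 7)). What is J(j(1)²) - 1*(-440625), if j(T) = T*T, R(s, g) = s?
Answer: 2203126/5 ≈ 4.4063e+5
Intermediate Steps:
j(T) = T²
J(a) = 1/(4 + a) (J(a) = 1/(a + 4) = 1/(4 + a))
J(j(1)²) - 1*(-440625) = 1/(4 + (1²)²) - 1*(-440625) = 1/(4 + 1²) + 440625 = 1/(4 + 1) + 440625 = 1/5 + 440625 = ⅕ + 440625 = 2203126/5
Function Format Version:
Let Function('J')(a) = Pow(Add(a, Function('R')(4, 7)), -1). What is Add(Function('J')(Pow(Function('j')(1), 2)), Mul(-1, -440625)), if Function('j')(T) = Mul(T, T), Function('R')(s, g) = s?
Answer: Rational(2203126, 5) ≈ 4.4063e+5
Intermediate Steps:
Function('j')(T) = Pow(T, 2)
Function('J')(a) = Pow(Add(4, a), -1) (Function('J')(a) = Pow(Add(a, 4), -1) = Pow(Add(4, a), -1))
Add(Function('J')(Pow(Function('j')(1), 2)), Mul(-1, -440625)) = Add(Pow(Add(4, Pow(Pow(1, 2), 2)), -1), Mul(-1, -440625)) = Add(Pow(Add(4, Pow(1, 2)), -1), 440625) = Add(Pow(Add(4, 1), -1), 440625) = Add(Pow(5, -1), 440625) = Add(Rational(1, 5), 440625) = Rational(2203126, 5)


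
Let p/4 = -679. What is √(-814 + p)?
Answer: I*√3530 ≈ 59.414*I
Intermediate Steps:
p = -2716 (p = 4*(-679) = -2716)
√(-814 + p) = √(-814 - 2716) = √(-3530) = I*√3530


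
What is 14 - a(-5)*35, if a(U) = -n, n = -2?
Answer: -56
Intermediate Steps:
a(U) = 2 (a(U) = -1*(-2) = 2)
14 - a(-5)*35 = 14 - 2*35 = 14 - 1*70 = 14 - 70 = -56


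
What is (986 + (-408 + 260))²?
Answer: 702244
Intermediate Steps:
(986 + (-408 + 260))² = (986 - 148)² = 838² = 702244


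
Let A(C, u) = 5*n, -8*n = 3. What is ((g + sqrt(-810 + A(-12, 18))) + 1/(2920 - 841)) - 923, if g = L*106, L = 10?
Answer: 284824/2079 + I*sqrt(12990)/4 ≈ 137.0 + 28.493*I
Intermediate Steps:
n = -3/8 (n = -1/8*3 = -3/8 ≈ -0.37500)
A(C, u) = -15/8 (A(C, u) = 5*(-3/8) = -15/8)
g = 1060 (g = 10*106 = 1060)
((g + sqrt(-810 + A(-12, 18))) + 1/(2920 - 841)) - 923 = ((1060 + sqrt(-810 - 15/8)) + 1/(2920 - 841)) - 923 = ((1060 + sqrt(-6495/8)) + 1/2079) - 923 = ((1060 + I*sqrt(12990)/4) + 1/2079) - 923 = (2203741/2079 + I*sqrt(12990)/4) - 923 = 284824/2079 + I*sqrt(12990)/4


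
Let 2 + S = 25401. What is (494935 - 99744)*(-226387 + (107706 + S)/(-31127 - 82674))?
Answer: -10181384807557572/113801 ≈ -8.9467e+10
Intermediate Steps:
S = 25399 (S = -2 + 25401 = 25399)
(494935 - 99744)*(-226387 + (107706 + S)/(-31127 - 82674)) = (494935 - 99744)*(-226387 + (107706 + 25399)/(-31127 - 82674)) = 395191*(-226387 + 133105/(-113801)) = 395191*(-226387 + 133105*(-1/113801)) = 395191*(-226387 - 133105/113801) = 395191*(-25763200092/113801) = -10181384807557572/113801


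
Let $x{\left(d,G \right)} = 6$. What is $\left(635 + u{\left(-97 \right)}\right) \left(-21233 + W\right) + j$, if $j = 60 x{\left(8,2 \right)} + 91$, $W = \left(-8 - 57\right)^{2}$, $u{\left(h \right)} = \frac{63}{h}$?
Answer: $- \frac{1046492509}{97} \approx -1.0789 \cdot 10^{7}$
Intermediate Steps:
$W = 4225$ ($W = \left(-65\right)^{2} = 4225$)
$j = 451$ ($j = 60 \cdot 6 + 91 = 360 + 91 = 451$)
$\left(635 + u{\left(-97 \right)}\right) \left(-21233 + W\right) + j = \left(635 + \frac{63}{-97}\right) \left(-21233 + 4225\right) + 451 = \left(635 + 63 \left(- \frac{1}{97}\right)\right) \left(-17008\right) + 451 = \left(635 - \frac{63}{97}\right) \left(-17008\right) + 451 = \frac{61532}{97} \left(-17008\right) + 451 = - \frac{1046536256}{97} + 451 = - \frac{1046492509}{97}$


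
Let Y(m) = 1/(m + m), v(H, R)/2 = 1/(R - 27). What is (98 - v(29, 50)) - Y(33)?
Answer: 148609/1518 ≈ 97.898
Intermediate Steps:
v(H, R) = 2/(-27 + R) (v(H, R) = 2/(R - 27) = 2/(-27 + R))
Y(m) = 1/(2*m)
(98 - v(29, 50)) - Y(33) = (98 - 2/(-27 + 50)) - 1/(2*33) = (98 - 2/23) - 1/(2*33) = (98 - 2/23) - 1*1/66 = (98 - 1*2/23) - 1/66 = (98 - 2/23) - 1/66 = 2252/23 - 1/66 = 148609/1518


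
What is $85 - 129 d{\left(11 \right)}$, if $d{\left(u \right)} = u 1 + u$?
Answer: $-2753$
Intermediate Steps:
$d{\left(u \right)} = 2 u$ ($d{\left(u \right)} = u + u = 2 u$)
$85 - 129 d{\left(11 \right)} = 85 - 129 \cdot 2 \cdot 11 = 85 - 2838 = -2753$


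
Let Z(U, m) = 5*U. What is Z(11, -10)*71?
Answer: 3905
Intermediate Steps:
Z(11, -10)*71 = (5*11)*71 = 55*71 = 3905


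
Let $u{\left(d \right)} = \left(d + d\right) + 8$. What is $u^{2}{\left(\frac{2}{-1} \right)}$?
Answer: $16$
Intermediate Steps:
$u{\left(d \right)} = 8 + 2 d$ ($u{\left(d \right)} = 2 d + 8 = 8 + 2 d$)
$u^{2}{\left(\frac{2}{-1} \right)} = \left(8 + 2 \frac{2}{-1}\right)^{2} = \left(8 + 2 \cdot 2 \left(-1\right)\right)^{2} = \left(8 + 2 \left(-2\right)\right)^{2} = \left(8 - 4\right)^{2} = 4^{2} = 16$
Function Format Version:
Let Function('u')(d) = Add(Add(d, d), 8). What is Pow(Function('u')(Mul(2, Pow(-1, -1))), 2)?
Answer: 16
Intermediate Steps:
Function('u')(d) = Add(8, Mul(2, d)) (Function('u')(d) = Add(Mul(2, d), 8) = Add(8, Mul(2, d)))
Pow(Function('u')(Mul(2, Pow(-1, -1))), 2) = Pow(Add(8, Mul(2, Mul(2, Pow(-1, -1)))), 2) = Pow(Add(8, Mul(2, Mul(2, -1))), 2) = Pow(Add(8, Mul(2, -2)), 2) = Pow(Add(8, -4), 2) = Pow(4, 2) = 16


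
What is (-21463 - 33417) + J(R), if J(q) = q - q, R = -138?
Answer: -54880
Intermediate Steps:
J(q) = 0
(-21463 - 33417) + J(R) = (-21463 - 33417) + 0 = -54880 + 0 = -54880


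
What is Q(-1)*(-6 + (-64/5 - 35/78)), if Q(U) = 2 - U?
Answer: -7507/130 ≈ -57.746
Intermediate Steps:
Q(-1)*(-6 + (-64/5 - 35/78)) = (2 - 1*(-1))*(-6 + (-64/5 - 35/78)) = (2 + 1)*(-6 + (-64*⅕ - 35*1/78)) = 3*(-6 + (-64/5 - 35/78)) = 3*(-6 - 5167/390) = 3*(-7507/390) = -7507/130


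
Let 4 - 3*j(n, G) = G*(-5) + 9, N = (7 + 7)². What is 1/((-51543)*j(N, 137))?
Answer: -1/11683080 ≈ -8.5594e-8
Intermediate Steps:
N = 196 (N = 14² = 196)
j(n, G) = -5/3 + 5*G/3 (j(n, G) = 4/3 - (G*(-5) + 9)/3 = 4/3 - (-5*G + 9)/3 = 4/3 - (9 - 5*G)/3 = 4/3 + (-3 + 5*G/3) = -5/3 + 5*G/3)
1/((-51543)*j(N, 137)) = 1/((-51543)*(-5/3 + (5/3)*137)) = -1/(51543*(-5/3 + 685/3)) = -1/(51543*680/3) = -1/51543*3/680 = -1/11683080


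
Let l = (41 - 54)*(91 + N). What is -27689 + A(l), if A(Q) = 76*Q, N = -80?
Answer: -38557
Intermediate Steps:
l = -143 (l = (41 - 54)*(91 - 80) = -13*11 = -143)
-27689 + A(l) = -27689 + 76*(-143) = -27689 - 10868 = -38557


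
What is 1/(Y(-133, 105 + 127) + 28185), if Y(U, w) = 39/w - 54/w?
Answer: 232/6538905 ≈ 3.5480e-5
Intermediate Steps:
Y(U, w) = -15/w
1/(Y(-133, 105 + 127) + 28185) = 1/(-15/(105 + 127) + 28185) = 1/(-15/232 + 28185) = 1/(6538905/232) = 232/6538905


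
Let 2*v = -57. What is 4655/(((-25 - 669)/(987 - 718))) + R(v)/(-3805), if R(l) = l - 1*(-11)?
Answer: -476458983/264067 ≈ -1804.3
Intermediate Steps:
v = -57/2 (v = (1/2)*(-57) = -57/2 ≈ -28.500)
R(l) = 11 + l (R(l) = l + 11 = 11 + l)
4655/(((-25 - 669)/(987 - 718))) + R(v)/(-3805) = 4655/(((-25 - 669)/(987 - 718))) + (11 - 57/2)/(-3805) = 4655/((-694/269)) - 35/2*(-1/3805) = 4655/((-694*1/269)) + 7/1522 = 4655/(-694/269) + 7/1522 = 4655*(-269/694) + 7/1522 = -1252195/694 + 7/1522 = -476458983/264067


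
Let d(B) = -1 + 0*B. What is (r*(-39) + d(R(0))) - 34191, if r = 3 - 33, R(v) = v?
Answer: -33022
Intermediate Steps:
r = -30
d(B) = -1 (d(B) = -1 + 0 = -1)
(r*(-39) + d(R(0))) - 34191 = (-30*(-39) - 1) - 34191 = (1170 - 1) - 34191 = 1169 - 34191 = -33022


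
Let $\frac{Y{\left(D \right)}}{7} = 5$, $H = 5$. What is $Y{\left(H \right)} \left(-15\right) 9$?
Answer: $-4725$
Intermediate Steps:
$Y{\left(D \right)} = 35$ ($Y{\left(D \right)} = 7 \cdot 5 = 35$)
$Y{\left(H \right)} \left(-15\right) 9 = 35 \left(-15\right) 9 = \left(-525\right) 9 = -4725$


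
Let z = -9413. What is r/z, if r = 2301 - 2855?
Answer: 554/9413 ≈ 0.058855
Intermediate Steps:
r = -554
r/z = -554/(-9413) = -554*(-1/9413) = 554/9413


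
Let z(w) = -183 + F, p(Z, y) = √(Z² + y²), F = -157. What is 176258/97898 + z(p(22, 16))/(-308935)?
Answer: 5448555055/3024411863 ≈ 1.8015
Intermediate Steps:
z(w) = -340 (z(w) = -183 - 157 = -340)
176258/97898 + z(p(22, 16))/(-308935) = 176258/97898 - 340/(-308935) = 176258*(1/97898) - 340*(-1/308935) = 88129/48949 + 68/61787 = 5448555055/3024411863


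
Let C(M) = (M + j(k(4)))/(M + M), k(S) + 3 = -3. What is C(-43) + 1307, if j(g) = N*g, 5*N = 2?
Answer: 562237/430 ≈ 1307.5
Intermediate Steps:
N = ⅖ (N = (⅕)*2 = ⅖ ≈ 0.40000)
k(S) = -6 (k(S) = -3 - 3 = -6)
j(g) = 2*g/5
C(M) = (-12/5 + M)/(2*M) (C(M) = (M + (⅖)*(-6))/(M + M) = (M - 12/5)/((2*M)) = (-12/5 + M)*(1/(2*M)) = (-12/5 + M)/(2*M))
C(-43) + 1307 = (⅒)*(-12 + 5*(-43))/(-43) + 1307 = (⅒)*(-1/43)*(-12 - 215) + 1307 = (⅒)*(-1/43)*(-227) + 1307 = 227/430 + 1307 = 562237/430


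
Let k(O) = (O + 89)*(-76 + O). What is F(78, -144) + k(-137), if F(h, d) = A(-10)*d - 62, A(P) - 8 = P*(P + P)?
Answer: -19790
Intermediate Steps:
A(P) = 8 + 2*P² (A(P) = 8 + P*(P + P) = 8 + P*(2*P) = 8 + 2*P²)
k(O) = (-76 + O)*(89 + O) (k(O) = (89 + O)*(-76 + O) = (-76 + O)*(89 + O))
F(h, d) = -62 + 208*d (F(h, d) = (8 + 2*(-10)²)*d - 62 = (8 + 2*100)*d - 62 = (8 + 200)*d - 62 = 208*d - 62 = -62 + 208*d)
F(78, -144) + k(-137) = (-62 + 208*(-144)) + (-6764 + (-137)² + 13*(-137)) = (-62 - 29952) + (-6764 + 18769 - 1781) = -30014 + 10224 = -19790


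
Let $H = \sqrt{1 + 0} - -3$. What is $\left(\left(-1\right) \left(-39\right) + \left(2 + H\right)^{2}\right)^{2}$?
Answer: $5625$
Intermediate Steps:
$H = 4$ ($H = \sqrt{1} + 3 = 1 + 3 = 4$)
$\left(\left(-1\right) \left(-39\right) + \left(2 + H\right)^{2}\right)^{2} = \left(\left(-1\right) \left(-39\right) + \left(2 + 4\right)^{2}\right)^{2} = \left(39 + 6^{2}\right)^{2} = \left(39 + 36\right)^{2} = 75^{2} = 5625$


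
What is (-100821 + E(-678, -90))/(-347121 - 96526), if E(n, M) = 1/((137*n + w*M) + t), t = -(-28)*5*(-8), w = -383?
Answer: 6002479057/26412967792 ≈ 0.22726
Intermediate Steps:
t = -1120 (t = -7*(-20)*(-8) = 140*(-8) = -1120)
E(n, M) = 1/(-1120 - 383*M + 137*n) (E(n, M) = 1/((137*n - 383*M) - 1120) = 1/((-383*M + 137*n) - 1120) = 1/(-1120 - 383*M + 137*n))
(-100821 + E(-678, -90))/(-347121 - 96526) = (-100821 + 1/(-1120 - 383*(-90) + 137*(-678)))/(-347121 - 96526) = (-100821 + 1/(-1120 + 34470 - 92886))/(-443647) = (-100821 + 1/(-59536))*(-1/443647) = (-100821 - 1/59536)*(-1/443647) = -6002479057/59536*(-1/443647) = 6002479057/26412967792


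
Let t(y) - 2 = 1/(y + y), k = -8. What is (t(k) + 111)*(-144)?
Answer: -16263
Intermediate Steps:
t(y) = 2 + 1/(2*y) (t(y) = 2 + 1/(y + y) = 2 + 1/(2*y))
(t(k) + 111)*(-144) = ((2 + (½)/(-8)) + 111)*(-144) = ((2 + (½)*(-⅛)) + 111)*(-144) = ((2 - 1/16) + 111)*(-144) = (31/16 + 111)*(-144) = (1807/16)*(-144) = -16263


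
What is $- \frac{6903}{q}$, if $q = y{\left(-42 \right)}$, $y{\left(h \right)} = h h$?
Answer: $- \frac{767}{196} \approx -3.9133$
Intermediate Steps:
$y{\left(h \right)} = h^{2}$
$q = 1764$ ($q = \left(-42\right)^{2} = 1764$)
$- \frac{6903}{q} = - \frac{6903}{1764} = \left(-6903\right) \frac{1}{1764} = - \frac{767}{196}$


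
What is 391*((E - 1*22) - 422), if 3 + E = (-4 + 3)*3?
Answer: -175950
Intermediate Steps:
E = -6 (E = -3 + (-4 + 3)*3 = -3 - 1*3 = -3 - 3 = -6)
391*((E - 1*22) - 422) = 391*((-6 - 1*22) - 422) = 391*((-6 - 22) - 422) = 391*(-28 - 422) = 391*(-450) = -175950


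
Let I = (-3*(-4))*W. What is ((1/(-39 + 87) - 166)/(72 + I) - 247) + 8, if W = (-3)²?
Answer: -2072927/8640 ≈ -239.92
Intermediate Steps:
W = 9
I = 108 (I = -3*(-4)*9 = 12*9 = 108)
((1/(-39 + 87) - 166)/(72 + I) - 247) + 8 = ((1/(-39 + 87) - 166)/(72 + 108) - 247) + 8 = ((1/48 - 166)/180 - 247) + 8 = ((1/48 - 166)*(1/180) - 247) + 8 = (-7967/48*1/180 - 247) + 8 = (-7967/8640 - 247) + 8 = -2142047/8640 + 8 = -2072927/8640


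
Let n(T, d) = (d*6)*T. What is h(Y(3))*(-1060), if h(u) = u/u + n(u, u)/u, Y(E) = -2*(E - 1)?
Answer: 24380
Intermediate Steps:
Y(E) = 2 - 2*E (Y(E) = -2*(-1 + E) = 2 - 2*E)
n(T, d) = 6*T*d (n(T, d) = (6*d)*T = 6*T*d)
h(u) = 1 + 6*u (h(u) = u/u + (6*u*u)/u = 1 + (6*u**2)/u = 1 + 6*u)
h(Y(3))*(-1060) = (1 + 6*(2 - 2*3))*(-1060) = (1 + 6*(2 - 6))*(-1060) = (1 + 6*(-4))*(-1060) = (1 - 24)*(-1060) = -23*(-1060) = 24380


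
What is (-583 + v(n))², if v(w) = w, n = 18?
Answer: 319225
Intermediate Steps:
(-583 + v(n))² = (-583 + 18)² = (-565)² = 319225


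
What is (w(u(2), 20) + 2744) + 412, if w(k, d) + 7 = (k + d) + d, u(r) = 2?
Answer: 3191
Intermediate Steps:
w(k, d) = -7 + k + 2*d (w(k, d) = -7 + ((k + d) + d) = -7 + ((d + k) + d) = -7 + (k + 2*d) = -7 + k + 2*d)
(w(u(2), 20) + 2744) + 412 = ((-7 + 2 + 2*20) + 2744) + 412 = ((-7 + 2 + 40) + 2744) + 412 = (35 + 2744) + 412 = 2779 + 412 = 3191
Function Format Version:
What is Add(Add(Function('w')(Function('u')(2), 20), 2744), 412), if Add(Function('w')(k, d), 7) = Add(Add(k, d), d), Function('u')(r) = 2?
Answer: 3191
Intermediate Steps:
Function('w')(k, d) = Add(-7, k, Mul(2, d)) (Function('w')(k, d) = Add(-7, Add(Add(k, d), d)) = Add(-7, Add(Add(d, k), d)) = Add(-7, Add(k, Mul(2, d))) = Add(-7, k, Mul(2, d)))
Add(Add(Function('w')(Function('u')(2), 20), 2744), 412) = Add(Add(Add(-7, 2, Mul(2, 20)), 2744), 412) = Add(Add(Add(-7, 2, 40), 2744), 412) = Add(Add(35, 2744), 412) = Add(2779, 412) = 3191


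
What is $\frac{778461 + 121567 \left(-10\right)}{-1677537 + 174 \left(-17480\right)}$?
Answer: $\frac{437209}{4719057} \approx 0.092648$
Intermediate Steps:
$\frac{778461 + 121567 \left(-10\right)}{-1677537 + 174 \left(-17480\right)} = \frac{778461 - 1215670}{-1677537 - 3041520} = - \frac{437209}{-4719057} = \left(-437209\right) \left(- \frac{1}{4719057}\right) = \frac{437209}{4719057}$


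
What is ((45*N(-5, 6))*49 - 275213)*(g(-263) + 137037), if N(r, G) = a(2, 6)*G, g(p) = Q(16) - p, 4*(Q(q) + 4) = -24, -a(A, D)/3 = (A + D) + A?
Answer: -92274393770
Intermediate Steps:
a(A, D) = -6*A - 3*D (a(A, D) = -3*((A + D) + A) = -3*(D + 2*A) = -6*A - 3*D)
Q(q) = -10 (Q(q) = -4 + (1/4)*(-24) = -4 - 6 = -10)
g(p) = -10 - p
N(r, G) = -30*G (N(r, G) = (-6*2 - 3*6)*G = (-12 - 18)*G = -30*G)
((45*N(-5, 6))*49 - 275213)*(g(-263) + 137037) = ((45*(-30*6))*49 - 275213)*((-10 - 1*(-263)) + 137037) = ((45*(-180))*49 - 275213)*((-10 + 263) + 137037) = (-8100*49 - 275213)*(253 + 137037) = (-396900 - 275213)*137290 = -672113*137290 = -92274393770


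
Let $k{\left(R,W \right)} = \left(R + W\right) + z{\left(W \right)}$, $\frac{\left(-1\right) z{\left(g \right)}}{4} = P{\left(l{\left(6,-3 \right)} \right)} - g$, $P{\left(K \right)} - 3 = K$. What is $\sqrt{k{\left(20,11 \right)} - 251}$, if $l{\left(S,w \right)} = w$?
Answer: $4 i \sqrt{11} \approx 13.266 i$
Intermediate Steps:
$P{\left(K \right)} = 3 + K$
$z{\left(g \right)} = 4 g$ ($z{\left(g \right)} = - 4 \left(\left(3 - 3\right) - g\right) = - 4 \left(0 - g\right) = - 4 \left(- g\right) = 4 g$)
$k{\left(R,W \right)} = R + 5 W$ ($k{\left(R,W \right)} = \left(R + W\right) + 4 W = R + 5 W$)
$\sqrt{k{\left(20,11 \right)} - 251} = \sqrt{\left(20 + 5 \cdot 11\right) - 251} = \sqrt{\left(20 + 55\right) - 251} = \sqrt{75 - 251} = \sqrt{-176} = 4 i \sqrt{11}$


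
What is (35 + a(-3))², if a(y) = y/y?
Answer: 1296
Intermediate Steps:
a(y) = 1
(35 + a(-3))² = (35 + 1)² = 36² = 1296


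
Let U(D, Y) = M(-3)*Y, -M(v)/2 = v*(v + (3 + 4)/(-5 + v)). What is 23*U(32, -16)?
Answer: 8556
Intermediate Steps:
M(v) = -2*v*(v + 7/(-5 + v)) (M(v) = -2*v*(v + (3 + 4)/(-5 + v)) = -2*v*(v + 7/(-5 + v)))
U(D, Y) = -93*Y/4 (U(D, Y) = (2*(-3)*(-7 - 1*(-3)² + 5*(-3))/(-5 - 3))*Y = (2*(-3)*(-7 - 1*9 - 15)/(-8))*Y = (2*(-3)*(-⅛)*(-7 - 9 - 15))*Y = (2*(-3)*(-⅛)*(-31))*Y = -93*Y/4)
23*U(32, -16) = 23*(-93/4*(-16)) = 23*372 = 8556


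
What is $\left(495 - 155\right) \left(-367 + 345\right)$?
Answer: $-7480$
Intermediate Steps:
$\left(495 - 155\right) \left(-367 + 345\right) = \left(495 - 155\right) \left(-22\right) = 340 \left(-22\right) = -7480$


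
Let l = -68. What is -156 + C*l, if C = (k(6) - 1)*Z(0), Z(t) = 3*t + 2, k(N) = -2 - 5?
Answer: 932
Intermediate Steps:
k(N) = -7
Z(t) = 2 + 3*t
C = -16 (C = (-7 - 1)*(2 + 3*0) = -8*(2 + 0) = -8*2 = -16)
-156 + C*l = -156 - 16*(-68) = -156 + 1088 = 932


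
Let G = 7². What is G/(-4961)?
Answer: -49/4961 ≈ -0.0098770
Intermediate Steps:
G = 49
G/(-4961) = 49/(-4961) = 49*(-1/4961) = -49/4961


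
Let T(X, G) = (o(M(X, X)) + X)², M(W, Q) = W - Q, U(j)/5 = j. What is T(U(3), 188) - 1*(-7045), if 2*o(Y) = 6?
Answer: 7369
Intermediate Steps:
U(j) = 5*j
o(Y) = 3 (o(Y) = (½)*6 = 3)
T(X, G) = (3 + X)²
T(U(3), 188) - 1*(-7045) = (3 + 5*3)² - 1*(-7045) = (3 + 15)² + 7045 = 18² + 7045 = 324 + 7045 = 7369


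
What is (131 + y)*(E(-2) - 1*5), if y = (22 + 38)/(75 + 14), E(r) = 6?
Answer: 11719/89 ≈ 131.67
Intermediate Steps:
y = 60/89 ≈ 0.67416
(131 + y)*(E(-2) - 1*5) = (131 + 60/89)*(6 - 1*5) = 11719*(6 - 5)/89 = (11719/89)*1 = 11719/89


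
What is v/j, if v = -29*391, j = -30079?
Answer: 11339/30079 ≈ 0.37697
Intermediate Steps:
v = -11339
v/j = -11339/(-30079) = -11339*(-1/30079) = 11339/30079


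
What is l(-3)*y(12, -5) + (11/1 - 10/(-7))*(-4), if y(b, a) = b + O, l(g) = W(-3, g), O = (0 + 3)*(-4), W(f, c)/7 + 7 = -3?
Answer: -348/7 ≈ -49.714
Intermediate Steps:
W(f, c) = -70 (W(f, c) = -49 + 7*(-3) = -49 - 21 = -70)
O = -12 (O = 3*(-4) = -12)
l(g) = -70
y(b, a) = -12 + b (y(b, a) = b - 12 = -12 + b)
l(-3)*y(12, -5) + (11/1 - 10/(-7))*(-4) = -70*(-12 + 12) + (11/1 - 10/(-7))*(-4) = -70*0 + (11*1 - 10*(-⅐))*(-4) = 0 + (11 + 10/7)*(-4) = 0 + (87/7)*(-4) = 0 - 348/7 = -348/7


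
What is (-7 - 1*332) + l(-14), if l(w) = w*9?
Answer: -465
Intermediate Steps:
l(w) = 9*w
(-7 - 1*332) + l(-14) = (-7 - 1*332) + 9*(-14) = (-7 - 332) - 126 = -339 - 126 = -465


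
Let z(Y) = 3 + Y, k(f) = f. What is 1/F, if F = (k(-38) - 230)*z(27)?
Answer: -1/8040 ≈ -0.00012438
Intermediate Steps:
F = -8040 (F = (-38 - 230)*(3 + 27) = -268*30 = -8040)
1/F = 1/(-8040) = -1/8040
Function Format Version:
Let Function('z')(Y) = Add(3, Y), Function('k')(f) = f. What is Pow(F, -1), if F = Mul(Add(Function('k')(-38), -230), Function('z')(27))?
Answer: Rational(-1, 8040) ≈ -0.00012438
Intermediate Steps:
F = -8040 (F = Mul(Add(-38, -230), Add(3, 27)) = Mul(-268, 30) = -8040)
Pow(F, -1) = Pow(-8040, -1) = Rational(-1, 8040)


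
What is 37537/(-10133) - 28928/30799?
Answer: -1449229487/312086267 ≈ -4.6437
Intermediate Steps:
37537/(-10133) - 28928/30799 = 37537*(-1/10133) - 28928*1/30799 = -37537/10133 - 28928/30799 = -1449229487/312086267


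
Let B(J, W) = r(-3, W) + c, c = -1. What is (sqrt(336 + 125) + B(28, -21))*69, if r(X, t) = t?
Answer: -1518 + 69*sqrt(461) ≈ -36.507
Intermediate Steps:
B(J, W) = -1 + W (B(J, W) = W - 1 = -1 + W)
(sqrt(336 + 125) + B(28, -21))*69 = (sqrt(336 + 125) + (-1 - 21))*69 = (sqrt(461) - 22)*69 = (-22 + sqrt(461))*69 = -1518 + 69*sqrt(461)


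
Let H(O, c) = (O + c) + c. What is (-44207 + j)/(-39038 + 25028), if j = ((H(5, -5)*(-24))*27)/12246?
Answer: 90225947/28594410 ≈ 3.1554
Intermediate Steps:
H(O, c) = O + 2*c
j = 540/2041 (j = (((5 + 2*(-5))*(-24))*27)/12246 = (((5 - 10)*(-24))*27)*(1/12246) = (-5*(-24)*27)*(1/12246) = (120*27)*(1/12246) = 3240*(1/12246) = 540/2041 ≈ 0.26458)
(-44207 + j)/(-39038 + 25028) = (-44207 + 540/2041)/(-39038 + 25028) = -90225947/2041/(-14010) = -90225947/2041*(-1/14010) = 90225947/28594410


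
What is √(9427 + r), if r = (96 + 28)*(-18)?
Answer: √7195 ≈ 84.823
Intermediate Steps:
r = -2232 (r = 124*(-18) = -2232)
√(9427 + r) = √(9427 - 2232) = √7195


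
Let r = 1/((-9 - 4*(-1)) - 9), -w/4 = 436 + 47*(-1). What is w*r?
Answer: 778/7 ≈ 111.14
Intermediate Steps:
w = -1556 (w = -4*(436 + 47*(-1)) = -4*(436 - 47) = -4*389 = -1556)
r = -1/14 (r = 1/((-9 + 4) - 9) = 1/(-5 - 9) = 1/(-14) = -1/14 ≈ -0.071429)
w*r = -1556*(-1/14) = 778/7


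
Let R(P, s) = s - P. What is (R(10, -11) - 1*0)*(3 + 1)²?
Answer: -336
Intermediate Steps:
(R(10, -11) - 1*0)*(3 + 1)² = ((-11 - 1*10) - 1*0)*(3 + 1)² = ((-11 - 10) + 0)*4² = (-21 + 0)*16 = -21*16 = -336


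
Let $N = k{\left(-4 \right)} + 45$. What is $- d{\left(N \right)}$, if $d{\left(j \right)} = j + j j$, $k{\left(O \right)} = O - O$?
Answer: $-2070$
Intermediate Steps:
$k{\left(O \right)} = 0$
$N = 45$ ($N = 0 + 45 = 45$)
$d{\left(j \right)} = j + j^{2}$
$- d{\left(N \right)} = - 45 \left(1 + 45\right) = - 45 \cdot 46 = \left(-1\right) 2070 = -2070$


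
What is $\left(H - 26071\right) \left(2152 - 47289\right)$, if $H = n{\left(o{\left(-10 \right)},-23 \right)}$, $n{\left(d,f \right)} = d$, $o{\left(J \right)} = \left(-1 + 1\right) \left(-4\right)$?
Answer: $1176766727$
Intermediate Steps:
$o{\left(J \right)} = 0$ ($o{\left(J \right)} = 0 \left(-4\right) = 0$)
$H = 0$
$\left(H - 26071\right) \left(2152 - 47289\right) = \left(0 - 26071\right) \left(2152 - 47289\right) = \left(-26071\right) \left(-45137\right) = 1176766727$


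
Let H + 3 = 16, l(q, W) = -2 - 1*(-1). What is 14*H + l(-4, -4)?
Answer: 181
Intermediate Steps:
l(q, W) = -1 (l(q, W) = -2 + 1 = -1)
H = 13 (H = -3 + 16 = 13)
14*H + l(-4, -4) = 14*13 - 1 = 182 - 1 = 181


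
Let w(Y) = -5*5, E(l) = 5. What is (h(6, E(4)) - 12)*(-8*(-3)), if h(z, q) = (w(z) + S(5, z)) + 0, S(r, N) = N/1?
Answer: -744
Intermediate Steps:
S(r, N) = N (S(r, N) = N*1 = N)
w(Y) = -25
h(z, q) = -25 + z (h(z, q) = (-25 + z) + 0 = -25 + z)
(h(6, E(4)) - 12)*(-8*(-3)) = ((-25 + 6) - 12)*(-8*(-3)) = (-19 - 12)*24 = -31*24 = -744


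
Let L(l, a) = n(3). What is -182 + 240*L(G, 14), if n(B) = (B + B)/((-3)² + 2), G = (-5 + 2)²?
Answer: -562/11 ≈ -51.091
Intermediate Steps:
G = 9 (G = (-3)² = 9)
n(B) = 2*B/11 (n(B) = (2*B)/(9 + 2) = (2*B)/11 = (2*B)*(1/11) = 2*B/11)
L(l, a) = 6/11 (L(l, a) = (2/11)*3 = 6/11)
-182 + 240*L(G, 14) = -182 + 240*(6/11) = -182 + 1440/11 = -562/11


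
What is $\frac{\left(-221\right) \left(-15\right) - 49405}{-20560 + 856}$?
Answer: $\frac{23045}{9852} \approx 2.3391$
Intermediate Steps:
$\frac{\left(-221\right) \left(-15\right) - 49405}{-20560 + 856} = \frac{3315 - 49405}{-19704} = \left(-46090\right) \left(- \frac{1}{19704}\right) = \frac{23045}{9852}$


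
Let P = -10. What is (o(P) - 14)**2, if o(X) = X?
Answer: 576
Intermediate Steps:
(o(P) - 14)**2 = (-10 - 14)**2 = (-24)**2 = 576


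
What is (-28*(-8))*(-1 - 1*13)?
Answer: -3136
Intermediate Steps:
(-28*(-8))*(-1 - 1*13) = 224*(-1 - 13) = 224*(-14) = -3136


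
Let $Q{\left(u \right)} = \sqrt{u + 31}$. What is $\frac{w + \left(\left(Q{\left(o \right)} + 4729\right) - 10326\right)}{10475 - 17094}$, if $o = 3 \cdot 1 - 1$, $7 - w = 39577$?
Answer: $\frac{45167}{6619} - \frac{\sqrt{33}}{6619} \approx 6.823$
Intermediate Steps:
$w = -39570$ ($w = 7 - 39577 = -39570$)
$o = 2$ ($o = 3 - 1 = 2$)
$Q{\left(u \right)} = \sqrt{31 + u}$
$\frac{w + \left(\left(Q{\left(o \right)} + 4729\right) - 10326\right)}{10475 - 17094} = \frac{-39570 - \left(5597 - \sqrt{31 + 2}\right)}{10475 - 17094} = \frac{-39570 - \left(5597 - \sqrt{33}\right)}{-6619} = \left(-39570 - \left(5597 - \sqrt{33}\right)\right) \left(- \frac{1}{6619}\right) = \left(-45167 + \sqrt{33}\right) \left(- \frac{1}{6619}\right) = \frac{45167}{6619} - \frac{\sqrt{33}}{6619}$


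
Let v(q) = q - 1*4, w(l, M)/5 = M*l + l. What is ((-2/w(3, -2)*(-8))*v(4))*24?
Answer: 0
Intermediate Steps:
w(l, M) = 5*l + 5*M*l (w(l, M) = 5*(M*l + l) = 5*(l + M*l) = 5*l + 5*M*l)
v(q) = -4 + q (v(q) = q - 4 = -4 + q)
((-2/w(3, -2)*(-8))*v(4))*24 = ((-2*1/(15*(1 - 2))*(-8))*(-4 + 4))*24 = ((-2/(5*3*(-1))*(-8))*0)*24 = ((-2/(-15)*(-8))*0)*24 = ((-2*(-1/15)*(-8))*0)*24 = (((2/15)*(-8))*0)*24 = -16/15*0*24 = 0*24 = 0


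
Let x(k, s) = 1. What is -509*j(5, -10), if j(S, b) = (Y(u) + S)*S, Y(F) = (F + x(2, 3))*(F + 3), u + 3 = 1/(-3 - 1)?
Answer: -226505/16 ≈ -14157.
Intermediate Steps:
u = -13/4 (u = -3 + 1/(-3 - 1) = -3 + 1/(-4) = -3 - ¼ = -13/4 ≈ -3.2500)
Y(F) = (1 + F)*(3 + F) (Y(F) = (F + 1)*(F + 3) = (1 + F)*(3 + F))
j(S, b) = S*(9/16 + S) (j(S, b) = ((3 + (-13/4)² + 4*(-13/4)) + S)*S = ((3 + 169/16 - 13) + S)*S = (9/16 + S)*S = S*(9/16 + S))
-509*j(5, -10) = -509*5*(9 + 16*5)/16 = -509*5*(9 + 80)/16 = -509*5*89/16 = -509*445/16 = -226505/16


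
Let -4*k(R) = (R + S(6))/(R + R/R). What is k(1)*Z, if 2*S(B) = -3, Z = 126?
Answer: 63/8 ≈ 7.8750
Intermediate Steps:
S(B) = -3/2 (S(B) = (½)*(-3) = -3/2)
k(R) = -(-3/2 + R)/(4*(1 + R)) (k(R) = -(R - 3/2)/(4*(R + R/R)) = -(-3/2 + R)/(4*(R + 1)) = -(-3/2 + R)/(4*(1 + R)))
k(1)*Z = ((3 - 2*1)/(8*(1 + 1)))*126 = ((⅛)*(3 - 2)/2)*126 = ((⅛)*(½)*1)*126 = (1/16)*126 = 63/8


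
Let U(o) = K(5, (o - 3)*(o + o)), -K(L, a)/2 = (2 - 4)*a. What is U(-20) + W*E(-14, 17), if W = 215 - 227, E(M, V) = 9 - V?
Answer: 3776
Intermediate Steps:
W = -12
K(L, a) = 4*a (K(L, a) = -2*(2 - 4)*a = -(-4)*a = 4*a)
U(o) = 8*o*(-3 + o) (U(o) = 4*((o - 3)*(o + o)) = 4*((-3 + o)*(2*o)) = 4*(2*o*(-3 + o)) = 8*o*(-3 + o))
U(-20) + W*E(-14, 17) = 8*(-20)*(-3 - 20) - 12*(9 - 1*17) = 8*(-20)*(-23) - 12*(9 - 17) = 3680 - 12*(-8) = 3680 + 96 = 3776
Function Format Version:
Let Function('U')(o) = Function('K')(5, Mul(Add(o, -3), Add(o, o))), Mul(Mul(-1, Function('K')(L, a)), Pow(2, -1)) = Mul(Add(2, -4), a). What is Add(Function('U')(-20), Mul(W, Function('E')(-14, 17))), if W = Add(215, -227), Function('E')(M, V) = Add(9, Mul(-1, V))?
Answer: 3776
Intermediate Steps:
W = -12
Function('K')(L, a) = Mul(4, a) (Function('K')(L, a) = Mul(-2, Mul(Add(2, -4), a)) = Mul(-2, Mul(-2, a)) = Mul(4, a))
Function('U')(o) = Mul(8, o, Add(-3, o)) (Function('U')(o) = Mul(4, Mul(Add(o, -3), Add(o, o))) = Mul(4, Mul(Add(-3, o), Mul(2, o))) = Mul(4, Mul(2, o, Add(-3, o))) = Mul(8, o, Add(-3, o)))
Add(Function('U')(-20), Mul(W, Function('E')(-14, 17))) = Add(Mul(8, -20, Add(-3, -20)), Mul(-12, Add(9, Mul(-1, 17)))) = Add(Mul(8, -20, -23), Mul(-12, Add(9, -17))) = Add(3680, Mul(-12, -8)) = Add(3680, 96) = 3776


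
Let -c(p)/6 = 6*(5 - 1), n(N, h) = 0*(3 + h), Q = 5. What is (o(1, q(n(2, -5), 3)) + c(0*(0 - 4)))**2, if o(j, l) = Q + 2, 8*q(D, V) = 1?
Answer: 18769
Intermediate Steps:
n(N, h) = 0
c(p) = -144 (c(p) = -36*(5 - 1) = -36*4 = -6*24 = -144)
q(D, V) = 1/8 (q(D, V) = (1/8)*1 = 1/8)
o(j, l) = 7 (o(j, l) = 5 + 2 = 7)
(o(1, q(n(2, -5), 3)) + c(0*(0 - 4)))**2 = (7 - 144)**2 = (-137)**2 = 18769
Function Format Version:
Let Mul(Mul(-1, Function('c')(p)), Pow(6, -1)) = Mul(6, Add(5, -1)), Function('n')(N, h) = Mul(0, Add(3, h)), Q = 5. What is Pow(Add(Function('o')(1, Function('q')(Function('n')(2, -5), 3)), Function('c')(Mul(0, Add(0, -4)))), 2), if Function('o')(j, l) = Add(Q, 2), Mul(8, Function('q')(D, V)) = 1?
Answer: 18769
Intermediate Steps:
Function('n')(N, h) = 0
Function('c')(p) = -144 (Function('c')(p) = Mul(-6, Mul(6, Add(5, -1))) = Mul(-6, Mul(6, 4)) = Mul(-6, 24) = -144)
Function('q')(D, V) = Rational(1, 8) (Function('q')(D, V) = Mul(Rational(1, 8), 1) = Rational(1, 8))
Function('o')(j, l) = 7 (Function('o')(j, l) = Add(5, 2) = 7)
Pow(Add(Function('o')(1, Function('q')(Function('n')(2, -5), 3)), Function('c')(Mul(0, Add(0, -4)))), 2) = Pow(Add(7, -144), 2) = Pow(-137, 2) = 18769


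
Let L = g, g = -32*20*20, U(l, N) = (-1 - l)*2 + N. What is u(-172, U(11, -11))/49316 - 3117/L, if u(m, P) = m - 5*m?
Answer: 40631093/157811200 ≈ 0.25747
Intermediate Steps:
U(l, N) = -2 + N - 2*l (U(l, N) = (-2 - 2*l) + N = -2 + N - 2*l)
g = -12800 (g = -640*20 = -12800)
u(m, P) = -4*m
L = -12800
u(-172, U(11, -11))/49316 - 3117/L = -4*(-172)/49316 - 3117/(-12800) = 688*(1/49316) - 3117*(-1/12800) = 172/12329 + 3117/12800 = 40631093/157811200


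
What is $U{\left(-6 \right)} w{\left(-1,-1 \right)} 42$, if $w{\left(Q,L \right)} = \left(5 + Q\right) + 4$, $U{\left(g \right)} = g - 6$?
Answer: $-4032$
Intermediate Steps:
$U{\left(g \right)} = -6 + g$ ($U{\left(g \right)} = g - 6 = -6 + g$)
$w{\left(Q,L \right)} = 9 + Q$
$U{\left(-6 \right)} w{\left(-1,-1 \right)} 42 = \left(-6 - 6\right) \left(9 - 1\right) 42 = \left(-12\right) 8 \cdot 42 = \left(-96\right) 42 = -4032$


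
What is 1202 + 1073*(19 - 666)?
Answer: -693029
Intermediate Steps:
1202 + 1073*(19 - 666) = 1202 + 1073*(-647) = 1202 - 694231 = -693029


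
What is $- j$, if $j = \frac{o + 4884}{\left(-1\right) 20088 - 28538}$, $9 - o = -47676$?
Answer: $\frac{52569}{48626} \approx 1.0811$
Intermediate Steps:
$o = 47685$ ($o = 9 - -47676 = 9 + 47676 = 47685$)
$j = - \frac{52569}{48626}$ ($j = \frac{47685 + 4884}{\left(-1\right) 20088 - 28538} = \frac{52569}{-20088 - 28538} = \frac{52569}{-48626} = 52569 \left(- \frac{1}{48626}\right) = - \frac{52569}{48626} \approx -1.0811$)
$- j = \left(-1\right) \left(- \frac{52569}{48626}\right) = \frac{52569}{48626}$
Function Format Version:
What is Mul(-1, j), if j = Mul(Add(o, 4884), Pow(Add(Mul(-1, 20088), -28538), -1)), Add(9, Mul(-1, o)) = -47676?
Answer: Rational(52569, 48626) ≈ 1.0811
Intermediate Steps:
o = 47685 (o = Add(9, Mul(-1, -47676)) = Add(9, 47676) = 47685)
j = Rational(-52569, 48626) (j = Mul(Add(47685, 4884), Pow(Add(Mul(-1, 20088), -28538), -1)) = Mul(52569, Pow(Add(-20088, -28538), -1)) = Mul(52569, Pow(-48626, -1)) = Mul(52569, Rational(-1, 48626)) = Rational(-52569, 48626) ≈ -1.0811)
Mul(-1, j) = Mul(-1, Rational(-52569, 48626)) = Rational(52569, 48626)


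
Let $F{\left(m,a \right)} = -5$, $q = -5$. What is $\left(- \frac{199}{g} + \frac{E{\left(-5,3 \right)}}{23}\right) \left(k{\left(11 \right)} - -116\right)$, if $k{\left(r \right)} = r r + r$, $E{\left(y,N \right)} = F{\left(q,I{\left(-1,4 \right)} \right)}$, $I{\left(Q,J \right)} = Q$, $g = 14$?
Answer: $- \frac{576228}{161} \approx -3579.1$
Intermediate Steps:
$E{\left(y,N \right)} = -5$
$k{\left(r \right)} = r + r^{2}$ ($k{\left(r \right)} = r^{2} + r = r + r^{2}$)
$\left(- \frac{199}{g} + \frac{E{\left(-5,3 \right)}}{23}\right) \left(k{\left(11 \right)} - -116\right) = \left(- \frac{199}{14} - \frac{5}{23}\right) \left(11 \left(1 + 11\right) - -116\right) = \left(\left(-199\right) \frac{1}{14} - \frac{5}{23}\right) \left(11 \cdot 12 + 116\right) = \left(- \frac{199}{14} - \frac{5}{23}\right) \left(132 + 116\right) = \left(- \frac{4647}{322}\right) 248 = - \frac{576228}{161}$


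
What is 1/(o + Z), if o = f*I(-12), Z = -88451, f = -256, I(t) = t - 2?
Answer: -1/84867 ≈ -1.1783e-5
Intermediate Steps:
I(t) = -2 + t
o = 3584 (o = -256*(-2 - 12) = -256*(-14) = 3584)
1/(o + Z) = 1/(3584 - 88451) = 1/(-84867) = -1/84867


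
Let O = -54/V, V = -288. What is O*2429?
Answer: 7287/16 ≈ 455.44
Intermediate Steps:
O = 3/16 (O = -54/(-288) = -54*(-1/288) = 3/16 ≈ 0.18750)
O*2429 = (3/16)*2429 = 7287/16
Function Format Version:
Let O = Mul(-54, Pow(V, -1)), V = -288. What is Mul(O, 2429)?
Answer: Rational(7287, 16) ≈ 455.44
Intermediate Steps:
O = Rational(3, 16) (O = Mul(-54, Pow(-288, -1)) = Mul(-54, Rational(-1, 288)) = Rational(3, 16) ≈ 0.18750)
Mul(O, 2429) = Mul(Rational(3, 16), 2429) = Rational(7287, 16)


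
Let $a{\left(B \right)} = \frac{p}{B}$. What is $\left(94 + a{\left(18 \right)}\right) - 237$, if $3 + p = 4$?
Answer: $- \frac{2573}{18} \approx -142.94$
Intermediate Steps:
$p = 1$ ($p = -3 + 4 = 1$)
$a{\left(B \right)} = \frac{1}{B}$ ($a{\left(B \right)} = 1 \frac{1}{B} = \frac{1}{B}$)
$\left(94 + a{\left(18 \right)}\right) - 237 = \left(94 + \frac{1}{18}\right) - 237 = \frac{1693}{18} - 237 = - \frac{2573}{18}$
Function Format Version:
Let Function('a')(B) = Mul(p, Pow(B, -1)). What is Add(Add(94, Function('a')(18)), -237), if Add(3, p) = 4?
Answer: Rational(-2573, 18) ≈ -142.94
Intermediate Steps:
p = 1 (p = Add(-3, 4) = 1)
Function('a')(B) = Pow(B, -1) (Function('a')(B) = Mul(1, Pow(B, -1)) = Pow(B, -1))
Add(Add(94, Function('a')(18)), -237) = Add(Add(94, Pow(18, -1)), -237) = Add(Add(94, Rational(1, 18)), -237) = Add(Rational(1693, 18), -237) = Rational(-2573, 18)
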